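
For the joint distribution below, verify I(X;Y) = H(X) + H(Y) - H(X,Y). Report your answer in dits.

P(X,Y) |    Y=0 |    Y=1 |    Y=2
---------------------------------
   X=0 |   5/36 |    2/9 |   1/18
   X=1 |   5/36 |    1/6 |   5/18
I(X;Y) = 0.0308 dits

Mutual information has multiple equivalent forms:
- I(X;Y) = H(X) - H(X|Y)
- I(X;Y) = H(Y) - H(Y|X)
- I(X;Y) = H(X) + H(Y) - H(X,Y)

Computing all quantities:
H(X) = 0.2950, H(Y) = 0.4731, H(X,Y) = 0.7373
H(X|Y) = 0.2642, H(Y|X) = 0.4423

Verification:
H(X) - H(X|Y) = 0.2950 - 0.2642 = 0.0308
H(Y) - H(Y|X) = 0.4731 - 0.4423 = 0.0308
H(X) + H(Y) - H(X,Y) = 0.2950 + 0.4731 - 0.7373 = 0.0308

All forms give I(X;Y) = 0.0308 dits. ✓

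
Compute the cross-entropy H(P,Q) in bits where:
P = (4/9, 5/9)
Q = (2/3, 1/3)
1.1405 bits

Cross-entropy: H(P,Q) = -Σ p(x) log q(x)

Alternatively: H(P,Q) = H(P) + D_KL(P||Q)
H(P) = 0.9911 bits
D_KL(P||Q) = 0.1494 bits

H(P,Q) = 0.9911 + 0.1494 = 1.1405 bits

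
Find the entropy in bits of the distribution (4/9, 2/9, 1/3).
1.5305 bits

Shannon entropy is H(X) = -Σ p(x) log p(x).

For P = (4/9, 2/9, 1/3):
H = -4/9 × log_2(4/9) -2/9 × log_2(2/9) -1/3 × log_2(1/3)
H = 1.5305 bits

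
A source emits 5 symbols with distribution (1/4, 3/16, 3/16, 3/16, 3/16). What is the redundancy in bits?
0.0106 bits

Redundancy measures how far a source is from maximum entropy:
R = H_max - H(X)

Maximum entropy for 5 symbols: H_max = log_2(5) = 2.3219 bits
Actual entropy: H(X) = 2.3113 bits
Redundancy: R = 2.3219 - 2.3113 = 0.0106 bits

This redundancy represents potential for compression: the source could be compressed by 0.0106 bits per symbol.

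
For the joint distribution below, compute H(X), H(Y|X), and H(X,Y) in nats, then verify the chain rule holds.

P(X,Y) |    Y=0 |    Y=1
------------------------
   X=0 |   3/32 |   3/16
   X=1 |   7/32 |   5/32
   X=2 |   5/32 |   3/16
H(X,Y) = 1.7622, H(X) = 1.0916, H(Y|X) = 0.6706 (all in nats)

Chain rule: H(X,Y) = H(X) + H(Y|X)

Left side — joint entropy directly:
H(X,Y) = -Σ p(x,y) log p(x,y) = 1.7622 nats

Right side — compute H(Y|X) from the conditional distributions:
P(X) = (9/32, 3/8, 11/32), so H(X) = 1.0916 nats
H(Y|X) = Σ_x P(X=x) · H(Y|X=x):
  P(Y|X=0) = (1/3, 2/3), H(Y|X=0) = 0.6365, weight P(X=0) = 9/32
  P(Y|X=1) = (7/12, 5/12), H(Y|X=1) = 0.6792, weight P(X=1) = 3/8
  P(Y|X=2) = (5/11, 6/11), H(Y|X=2) = 0.6890, weight P(X=2) = 11/32
H(Y|X) = 0.6706 nats

H(X) + H(Y|X) = 1.0916 + 0.6706 = 1.7622 nats

Both sides equal 1.7622 nats. ✓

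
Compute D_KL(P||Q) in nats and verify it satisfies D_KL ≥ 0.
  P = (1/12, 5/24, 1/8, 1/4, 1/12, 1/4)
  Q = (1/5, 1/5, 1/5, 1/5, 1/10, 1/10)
0.1465 nats

KL divergence satisfies the Gibbs inequality: D_KL(P||Q) ≥ 0 for all distributions P, Q.

D_KL(P||Q) = Σ p(x) log(p(x)/q(x))
Term by term:
  x=0: 1/12 × log_e[(1/12)/(1/5)] = -0.0730
  x=1: 5/24 × log_e[(5/24)/(1/5)] = 0.0085
  x=2: 1/8 × log_e[(1/8)/(1/5)] = -0.0588
  x=3: 1/4 × log_e[(1/4)/(1/5)] = 0.0558
  x=4: 1/12 × log_e[(1/12)/(1/10)] = -0.0152
  x=5: 1/4 × log_e[(1/4)/(1/10)] = 0.2291
D_KL(P||Q) = 0.1465 nats

D_KL(P||Q) = 0.1465 ≥ 0 ✓

This non-negativity is a fundamental property: relative entropy cannot be negative because it measures how different Q is from P.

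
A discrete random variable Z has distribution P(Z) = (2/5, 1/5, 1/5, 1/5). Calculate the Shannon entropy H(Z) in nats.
1.3322 nats

Shannon entropy is H(X) = -Σ p(x) log p(x).

For P = (2/5, 1/5, 1/5, 1/5):
H = -2/5 × log_e(2/5) -1/5 × log_e(1/5) -1/5 × log_e(1/5) -1/5 × log_e(1/5)
H = 1.3322 nats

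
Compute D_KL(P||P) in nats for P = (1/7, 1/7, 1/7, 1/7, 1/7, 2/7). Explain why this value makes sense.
0.0000 nats

KL divergence satisfies the Gibbs inequality: D_KL(P||Q) ≥ 0 for all distributions P, Q.

D_KL(P||Q) = Σ p(x) log(p(x)/q(x))
Each term is p(x) × log_e(p(x)/p(x)) = p(x) × log_e(1) = 0, so the sum is 0.
D_KL(P||Q) = 0.0000 nats

When P = Q, the KL divergence is exactly 0, as there is no 'divergence' between identical distributions.

This non-negativity is a fundamental property: relative entropy cannot be negative because it measures how different Q is from P.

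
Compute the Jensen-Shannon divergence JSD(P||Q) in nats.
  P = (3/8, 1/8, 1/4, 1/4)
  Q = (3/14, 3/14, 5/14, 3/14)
0.0225 nats

Jensen-Shannon divergence is:
JSD(P||Q) = 0.5 × D_KL(P||M) + 0.5 × D_KL(Q||M)
where M = 0.5 × (P + Q) is the mixture distribution.

M = 0.5 × (3/8, 1/8, 1/4, 1/4) + 0.5 × (3/14, 3/14, 5/14, 3/14) = (0.294643, 0.169643, 0.303571, 0.232143)

D_KL(P||M) = 0.0223 nats
D_KL(Q||M) = 0.0227 nats

JSD(P||Q) = 0.5 × 0.0223 + 0.5 × 0.0227 = 0.0225 nats

Unlike KL divergence, JSD is symmetric and bounded: 0 ≤ JSD ≤ log(2).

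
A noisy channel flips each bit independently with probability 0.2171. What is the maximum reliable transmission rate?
0.2452 bits

For a binary symmetric channel (BSC) with error probability p:
Capacity C = 1 - H(p) bits per symbol

where H(p) = -p log₂(p) - (1-p) log₂(1-p) is the binary entropy function.

H(0.2171) = 0.7548 bits
C = 1 - 0.7548 = 0.2452 bits per symbol

This means we can reliably transmit up to 0.2452 bits of information per channel use.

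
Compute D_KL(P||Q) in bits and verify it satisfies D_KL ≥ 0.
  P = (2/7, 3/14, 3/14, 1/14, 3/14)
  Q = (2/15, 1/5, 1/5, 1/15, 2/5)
0.1710 bits

KL divergence satisfies the Gibbs inequality: D_KL(P||Q) ≥ 0 for all distributions P, Q.

D_KL(P||Q) = Σ p(x) log(p(x)/q(x))
Term by term:
  x=0: 2/7 × log_2[(2/7)/(2/15)] = 0.3142
  x=1: 3/14 × log_2[(3/14)/(1/5)] = 0.0213
  x=2: 3/14 × log_2[(3/14)/(1/5)] = 0.0213
  x=3: 1/14 × log_2[(1/14)/(1/15)] = 0.0071
  x=4: 3/14 × log_2[(3/14)/(2/5)] = -0.1930
D_KL(P||Q) = 0.1710 bits

D_KL(P||Q) = 0.1710 ≥ 0 ✓

This non-negativity is a fundamental property: relative entropy cannot be negative because it measures how different Q is from P.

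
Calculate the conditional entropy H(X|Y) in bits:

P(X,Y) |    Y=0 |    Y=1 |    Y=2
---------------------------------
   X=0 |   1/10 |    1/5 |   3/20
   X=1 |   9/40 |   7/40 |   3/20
0.9632 bits

Using the chain rule: H(X|Y) = H(X,Y) - H(Y)

First, compute H(X,Y) = 2.5419 bits

Marginal P(Y) = (13/40, 3/8, 3/10)
H(Y) = 1.5787 bits

H(X|Y) = H(X,Y) - H(Y) = 2.5419 - 1.5787 = 0.9632 bits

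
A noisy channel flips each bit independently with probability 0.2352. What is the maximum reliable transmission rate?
0.2130 bits

For a binary symmetric channel (BSC) with error probability p:
Capacity C = 1 - H(p) bits per symbol

where H(p) = -p log₂(p) - (1-p) log₂(1-p) is the binary entropy function.

H(0.2352) = 0.7870 bits
C = 1 - 0.7870 = 0.2130 bits per symbol

This means we can reliably transmit up to 0.2130 bits of information per channel use.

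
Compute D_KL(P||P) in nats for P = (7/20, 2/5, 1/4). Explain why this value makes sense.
0.0000 nats

KL divergence satisfies the Gibbs inequality: D_KL(P||Q) ≥ 0 for all distributions P, Q.

D_KL(P||Q) = Σ p(x) log(p(x)/q(x))
Each term is p(x) × log_e(p(x)/p(x)) = p(x) × log_e(1) = 0, so the sum is 0.
D_KL(P||Q) = 0.0000 nats

When P = Q, the KL divergence is exactly 0, as there is no 'divergence' between identical distributions.

This non-negativity is a fundamental property: relative entropy cannot be negative because it measures how different Q is from P.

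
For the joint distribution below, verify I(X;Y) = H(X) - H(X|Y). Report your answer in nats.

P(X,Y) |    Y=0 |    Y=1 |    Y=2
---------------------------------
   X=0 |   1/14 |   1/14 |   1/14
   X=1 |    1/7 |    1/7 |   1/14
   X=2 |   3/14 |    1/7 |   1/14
I(X;Y) = 0.0153 nats

Mutual information has multiple equivalent forms:
- I(X;Y) = H(X) - H(X|Y)
- I(X;Y) = H(Y) - H(Y|X)
- I(X;Y) = H(X) + H(Y) - H(X,Y)

Computing all quantities:
H(X) = 1.0609, H(Y) = 1.0609, H(X,Y) = 2.1066
H(X|Y) = 1.0456, H(Y|X) = 1.0456

Verification:
H(X) - H(X|Y) = 1.0609 - 1.0456 = 0.0153
H(Y) - H(Y|X) = 1.0609 - 1.0456 = 0.0153
H(X) + H(Y) - H(X,Y) = 1.0609 + 1.0609 - 2.1066 = 0.0153

All forms give I(X;Y) = 0.0153 nats. ✓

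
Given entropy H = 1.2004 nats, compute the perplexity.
3.3214

Perplexity is e^H (or exp(H) for natural log).

H = 1.2004 nats
Perplexity = e^1.2004 = 3.3214

Interpretation: The model's uncertainty is equivalent to choosing uniformly among 3.3 options.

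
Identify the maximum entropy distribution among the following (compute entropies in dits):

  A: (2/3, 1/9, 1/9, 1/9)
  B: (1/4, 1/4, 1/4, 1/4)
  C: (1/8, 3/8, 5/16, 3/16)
B

For a discrete distribution over n outcomes, entropy is maximized by the uniform distribution.

Computing entropies:
H(A) = 0.4355 dits
H(B) = 0.6021 dits
H(C) = 0.5668 dits

The uniform distribution (where all probabilities equal 1/4) achieves the maximum entropy of log_10(4) = 0.6021 dits.

Distribution B has the highest entropy.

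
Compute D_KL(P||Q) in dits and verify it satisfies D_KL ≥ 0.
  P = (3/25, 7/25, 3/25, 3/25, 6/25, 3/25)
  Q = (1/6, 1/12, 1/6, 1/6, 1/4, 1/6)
0.0746 dits

KL divergence satisfies the Gibbs inequality: D_KL(P||Q) ≥ 0 for all distributions P, Q.

D_KL(P||Q) = Σ p(x) log(p(x)/q(x))
Term by term:
  x=0: 3/25 × log_10[(3/25)/(1/6)] = -0.0171
  x=1: 7/25 × log_10[(7/25)/(1/12)] = 0.1474
  x=2: 3/25 × log_10[(3/25)/(1/6)] = -0.0171
  x=3: 3/25 × log_10[(3/25)/(1/6)] = -0.0171
  x=4: 6/25 × log_10[(6/25)/(1/4)] = -0.0043
  x=5: 3/25 × log_10[(3/25)/(1/6)] = -0.0171
D_KL(P||Q) = 0.0746 dits

D_KL(P||Q) = 0.0746 ≥ 0 ✓

This non-negativity is a fundamental property: relative entropy cannot be negative because it measures how different Q is from P.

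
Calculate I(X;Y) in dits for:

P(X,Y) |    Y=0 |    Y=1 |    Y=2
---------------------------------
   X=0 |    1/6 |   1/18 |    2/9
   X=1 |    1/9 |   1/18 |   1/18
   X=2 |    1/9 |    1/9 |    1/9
0.0167 dits

Mutual information: I(X;Y) = H(X) + H(Y) - H(X,Y)

Marginals:
P(X) = (4/9, 2/9, 1/3), H(X) = 0.4607 dits
P(Y) = (7/18, 2/9, 7/18), H(Y) = 0.4642 dits

Joint entropy: H(X,Y) = 0.9082 dits

I(X;Y) = 0.4607 + 0.4642 - 0.9082 = 0.0167 dits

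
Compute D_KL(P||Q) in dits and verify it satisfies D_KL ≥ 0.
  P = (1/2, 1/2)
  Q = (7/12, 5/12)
0.0061 dits

KL divergence satisfies the Gibbs inequality: D_KL(P||Q) ≥ 0 for all distributions P, Q.

D_KL(P||Q) = Σ p(x) log(p(x)/q(x))
Term by term:
  x=0: 1/2 × log_10[(1/2)/(7/12)] = -0.0335
  x=1: 1/2 × log_10[(1/2)/(5/12)] = 0.0396
D_KL(P||Q) = 0.0061 dits

D_KL(P||Q) = 0.0061 ≥ 0 ✓

This non-negativity is a fundamental property: relative entropy cannot be negative because it measures how different Q is from P.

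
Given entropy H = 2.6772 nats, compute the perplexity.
14.5443

Perplexity is e^H (or exp(H) for natural log).

H = 2.6772 nats
Perplexity = e^2.6772 = 14.5443

Interpretation: The model's uncertainty is equivalent to choosing uniformly among 14.5 options.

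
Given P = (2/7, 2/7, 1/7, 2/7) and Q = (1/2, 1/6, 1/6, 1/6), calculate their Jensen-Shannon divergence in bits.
0.0449 bits

Jensen-Shannon divergence is:
JSD(P||Q) = 0.5 × D_KL(P||M) + 0.5 × D_KL(Q||M)
where M = 0.5 × (P + Q) is the mixture distribution.

M = 0.5 × (2/7, 2/7, 1/7, 2/7) + 0.5 × (1/2, 1/6, 1/6, 1/6) = (11/28, 0.22619, 0.154762, 0.22619)

D_KL(P||M) = 0.0448 bits
D_KL(Q||M) = 0.0449 bits

JSD(P||Q) = 0.5 × 0.0448 + 0.5 × 0.0449 = 0.0449 bits

Unlike KL divergence, JSD is symmetric and bounded: 0 ≤ JSD ≤ log(2).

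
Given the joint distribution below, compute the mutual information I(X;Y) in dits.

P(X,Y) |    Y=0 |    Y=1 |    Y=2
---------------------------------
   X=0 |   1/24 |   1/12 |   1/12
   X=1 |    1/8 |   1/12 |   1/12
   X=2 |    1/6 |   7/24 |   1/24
0.0314 dits

Mutual information: I(X;Y) = H(X) + H(Y) - H(X,Y)

Marginals:
P(X) = (5/24, 7/24, 1/2), H(X) = 0.4485 dits
P(Y) = (1/3, 11/24, 5/24), H(Y) = 0.4563 dits

Joint entropy: H(X,Y) = 0.8734 dits

I(X;Y) = 0.4485 + 0.4563 - 0.8734 = 0.0314 dits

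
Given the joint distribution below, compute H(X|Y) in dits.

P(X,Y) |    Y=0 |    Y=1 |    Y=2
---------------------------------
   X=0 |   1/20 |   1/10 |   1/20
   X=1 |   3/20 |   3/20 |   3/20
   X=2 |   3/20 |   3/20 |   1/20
0.4438 dits

Using the chain rule: H(X|Y) = H(X,Y) - H(Y)

First, compute H(X,Y) = 0.9131 dits

Marginal P(Y) = (7/20, 2/5, 1/4)
H(Y) = 0.4693 dits

H(X|Y) = H(X,Y) - H(Y) = 0.9131 - 0.4693 = 0.4438 dits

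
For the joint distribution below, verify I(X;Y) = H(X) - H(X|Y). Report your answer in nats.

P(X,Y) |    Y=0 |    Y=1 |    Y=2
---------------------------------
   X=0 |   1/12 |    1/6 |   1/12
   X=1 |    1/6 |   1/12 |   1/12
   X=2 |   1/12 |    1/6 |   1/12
I(X;Y) = 0.0378 nats

Mutual information has multiple equivalent forms:
- I(X;Y) = H(X) - H(X|Y)
- I(X;Y) = H(Y) - H(Y|X)
- I(X;Y) = H(X) + H(Y) - H(X,Y)

Computing all quantities:
H(X) = 1.0986, H(Y) = 1.0776, H(X,Y) = 2.1383
H(X|Y) = 1.0608, H(Y|X) = 1.0397

Verification:
H(X) - H(X|Y) = 1.0986 - 1.0608 = 0.0378
H(Y) - H(Y|X) = 1.0776 - 1.0397 = 0.0378
H(X) + H(Y) - H(X,Y) = 1.0986 + 1.0776 - 2.1383 = 0.0378

All forms give I(X;Y) = 0.0378 nats. ✓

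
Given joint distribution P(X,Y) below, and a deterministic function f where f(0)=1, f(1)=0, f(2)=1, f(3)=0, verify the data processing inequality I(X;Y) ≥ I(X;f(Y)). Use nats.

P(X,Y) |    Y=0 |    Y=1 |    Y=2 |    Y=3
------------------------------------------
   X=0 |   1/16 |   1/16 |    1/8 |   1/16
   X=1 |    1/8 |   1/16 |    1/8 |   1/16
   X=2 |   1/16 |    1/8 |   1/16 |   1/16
I(X;Y) = 0.0393, I(X;f(Y)) = 0.0260, inequality holds: 0.0393 ≥ 0.0260

Data Processing Inequality: For any Markov chain X → Y → Z, we have I(X;Y) ≥ I(X;Z).

Here Z = f(Y) is a deterministic function of Y, forming X → Y → Z.

Original I(X;Y) = 0.0393 nats

After applying f:
P(X,Z) where Z=f(Y):
- P(X,Z=0) = P(X,Y=1) + P(X,Y=3)
- P(X,Z=1) = P(X,Y=0) + P(X,Y=2)

I(X;Z) = I(X;f(Y)) = 0.0260 nats

Verification: 0.0393 ≥ 0.0260 ✓

Information cannot be created by processing; the function f can only lose information about X.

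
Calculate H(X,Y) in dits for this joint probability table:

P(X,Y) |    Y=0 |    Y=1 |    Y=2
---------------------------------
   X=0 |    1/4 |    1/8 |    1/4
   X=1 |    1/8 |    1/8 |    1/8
0.7526 dits

Joint entropy is H(X,Y) = -Σ_{x,y} p(x,y) log p(x,y).

Summing over all non-zero entries:
H(X,Y) = -[1/4·log_10(1/4) + 1/8·log_10(1/8) + 1/4·log_10(1/4) + 1/8·log_10(1/8) + 1/8·log_10(1/8) + 1/8·log_10(1/8)]
H(X,Y) = 0.7526 dits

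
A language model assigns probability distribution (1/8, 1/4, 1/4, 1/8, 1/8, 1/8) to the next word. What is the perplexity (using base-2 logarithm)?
5.6569

Perplexity is 2^H (or exp(H) for natural log).

First, H = -Σ p log p = 2.5000 bits
Perplexity = 2^2.5000 = 5.6569

Interpretation: The model's uncertainty is equivalent to choosing uniformly among 5.7 options.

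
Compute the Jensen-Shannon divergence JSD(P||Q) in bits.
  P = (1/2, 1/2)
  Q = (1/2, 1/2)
0.0000 bits

Jensen-Shannon divergence is:
JSD(P||Q) = 0.5 × D_KL(P||M) + 0.5 × D_KL(Q||M)
where M = 0.5 × (P + Q) is the mixture distribution.

M = 0.5 × (1/2, 1/2) + 0.5 × (1/2, 1/2) = (1/2, 1/2)

D_KL(P||M) = 0.0000 bits
D_KL(Q||M) = 0.0000 bits

JSD(P||Q) = 0.5 × 0.0000 + 0.5 × 0.0000 = 0.0000 bits

Unlike KL divergence, JSD is symmetric and bounded: 0 ≤ JSD ≤ log(2).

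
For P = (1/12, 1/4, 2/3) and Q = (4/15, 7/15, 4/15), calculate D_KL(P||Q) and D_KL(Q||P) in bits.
D_KL(P||Q) = 0.5163, D_KL(Q||P) = 0.5152

KL divergence is not symmetric: D_KL(P||Q) ≠ D_KL(Q||P) in general.

D_KL(P||Q) = 0.5163 bits
D_KL(Q||P) = 0.5152 bits

No, they are not equal!

This asymmetry is why KL divergence is not a true distance metric.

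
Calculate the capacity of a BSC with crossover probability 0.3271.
0.0881 bits

For a binary symmetric channel (BSC) with error probability p:
Capacity C = 1 - H(p) bits per symbol

where H(p) = -p log₂(p) - (1-p) log₂(1-p) is the binary entropy function.

H(0.3271) = 0.9119 bits
C = 1 - 0.9119 = 0.0881 bits per symbol

This means we can reliably transmit up to 0.0881 bits of information per channel use.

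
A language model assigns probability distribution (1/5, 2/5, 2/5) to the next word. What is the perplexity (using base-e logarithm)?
2.8717

Perplexity is e^H (or exp(H) for natural log).

First, H = -Σ p log p = 1.0549 nats
Perplexity = e^1.0549 = 2.8717

Interpretation: The model's uncertainty is equivalent to choosing uniformly among 2.9 options.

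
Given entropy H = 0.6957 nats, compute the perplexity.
2.0051

Perplexity is e^H (or exp(H) for natural log).

H = 0.6957 nats
Perplexity = e^0.6957 = 2.0051

Interpretation: The model's uncertainty is equivalent to choosing uniformly among 2.0 options.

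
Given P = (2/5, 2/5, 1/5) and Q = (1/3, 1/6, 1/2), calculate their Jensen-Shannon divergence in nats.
0.0595 nats

Jensen-Shannon divergence is:
JSD(P||Q) = 0.5 × D_KL(P||M) + 0.5 × D_KL(Q||M)
where M = 0.5 × (P + Q) is the mixture distribution.

M = 0.5 × (2/5, 2/5, 1/5) + 0.5 × (1/3, 1/6, 1/2) = (11/30, 0.283333, 7/20)

D_KL(P||M) = 0.0608 nats
D_KL(Q||M) = 0.0581 nats

JSD(P||Q) = 0.5 × 0.0608 + 0.5 × 0.0581 = 0.0595 nats

Unlike KL divergence, JSD is symmetric and bounded: 0 ≤ JSD ≤ log(2).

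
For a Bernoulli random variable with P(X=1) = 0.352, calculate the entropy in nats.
0.6487 nats

The binary entropy function is:
H(p) = -p log(p) - (1-p) log(1-p)

H(0.352) = -0.352 × log_e(0.352) - 0.648 × log_e(0.648)
H(0.352) = 0.6487 nats

Note: Binary entropy is maximized at p=0.5 (H=1 bit) and minimized at p=0 or p=1 (H=0).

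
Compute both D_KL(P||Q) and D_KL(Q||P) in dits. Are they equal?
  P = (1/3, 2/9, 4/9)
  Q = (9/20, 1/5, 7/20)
D_KL(P||Q) = 0.0128, D_KL(Q||P) = 0.0132

KL divergence is not symmetric: D_KL(P||Q) ≠ D_KL(Q||P) in general.

D_KL(P||Q) = 0.0128 dits
D_KL(Q||P) = 0.0132 dits

No, they are not equal!

This asymmetry is why KL divergence is not a true distance metric.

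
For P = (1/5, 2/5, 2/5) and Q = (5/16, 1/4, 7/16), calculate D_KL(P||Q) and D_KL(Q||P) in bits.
D_KL(P||Q) = 0.0907, D_KL(Q||P) = 0.0882

KL divergence is not symmetric: D_KL(P||Q) ≠ D_KL(Q||P) in general.

D_KL(P||Q) = 0.0907 bits
D_KL(Q||P) = 0.0882 bits

No, they are not equal!

This asymmetry is why KL divergence is not a true distance metric.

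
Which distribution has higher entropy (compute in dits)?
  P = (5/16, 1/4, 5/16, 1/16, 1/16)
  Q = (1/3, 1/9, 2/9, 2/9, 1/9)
Q

Computing entropies in dits:
H(P) = 0.6167
H(Q) = 0.6614

Distribution Q has higher entropy.

Intuition: The distribution closer to uniform (more spread out) has higher entropy.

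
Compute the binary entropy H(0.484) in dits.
0.3008 dits

The binary entropy function is:
H(p) = -p log(p) - (1-p) log(1-p)

H(0.484) = -0.484 × log_10(0.484) - 0.516 × log_10(0.516)
H(0.484) = 0.3008 dits

Note: Binary entropy is maximized at p=0.5 (H=1 bit) and minimized at p=0 or p=1 (H=0).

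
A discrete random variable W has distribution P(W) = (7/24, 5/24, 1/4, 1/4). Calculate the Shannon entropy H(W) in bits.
1.9899 bits

Shannon entropy is H(X) = -Σ p(x) log p(x).

For P = (7/24, 5/24, 1/4, 1/4):
H = -7/24 × log_2(7/24) -5/24 × log_2(5/24) -1/4 × log_2(1/4) -1/4 × log_2(1/4)
H = 1.9899 bits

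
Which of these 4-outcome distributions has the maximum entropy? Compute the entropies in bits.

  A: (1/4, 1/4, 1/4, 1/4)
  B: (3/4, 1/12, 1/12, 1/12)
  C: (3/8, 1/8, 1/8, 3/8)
A

For a discrete distribution over n outcomes, entropy is maximized by the uniform distribution.

Computing entropies:
H(A) = 2.0000 bits
H(B) = 1.2075 bits
H(C) = 1.8113 bits

The uniform distribution (where all probabilities equal 1/4) achieves the maximum entropy of log_2(4) = 2.0000 bits.

Distribution A has the highest entropy.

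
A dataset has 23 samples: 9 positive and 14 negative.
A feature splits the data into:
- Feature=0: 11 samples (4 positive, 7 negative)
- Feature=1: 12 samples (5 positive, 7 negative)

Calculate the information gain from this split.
0.0021 bits

Information Gain = H(Y) - H(Y|Feature)

Before split:
P(positive) = 9/23 = 0.3913
H(Y) = 0.9656 bits

After split:
Feature=0: H = 0.9457 bits (weight = 11/23)
Feature=1: H = 0.9799 bits (weight = 12/23)
H(Y|Feature) = (11/23)×0.9457 + (12/23)×0.9799 = 0.9635 bits

Information Gain = 0.9656 - 0.9635 = 0.0021 bits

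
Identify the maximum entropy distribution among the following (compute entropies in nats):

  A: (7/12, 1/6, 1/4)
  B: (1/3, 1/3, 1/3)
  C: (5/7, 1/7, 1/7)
B

For a discrete distribution over n outcomes, entropy is maximized by the uniform distribution.

Computing entropies:
H(A) = 0.9596 nats
H(B) = 1.0986 nats
H(C) = 0.7963 nats

The uniform distribution (where all probabilities equal 1/3) achieves the maximum entropy of log_e(3) = 1.0986 nats.

Distribution B has the highest entropy.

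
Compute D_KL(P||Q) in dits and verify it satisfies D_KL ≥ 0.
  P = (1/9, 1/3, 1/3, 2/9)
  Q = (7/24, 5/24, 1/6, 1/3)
0.0827 dits

KL divergence satisfies the Gibbs inequality: D_KL(P||Q) ≥ 0 for all distributions P, Q.

D_KL(P||Q) = Σ p(x) log(p(x)/q(x))
Term by term:
  x=0: 1/9 × log_10[(1/9)/(7/24)] = -0.0466
  x=1: 1/3 × log_10[(1/3)/(5/24)] = 0.0680
  x=2: 1/3 × log_10[(1/3)/(1/6)] = 0.1003
  x=3: 2/9 × log_10[(2/9)/(1/3)] = -0.0391
D_KL(P||Q) = 0.0827 dits

D_KL(P||Q) = 0.0827 ≥ 0 ✓

This non-negativity is a fundamental property: relative entropy cannot be negative because it measures how different Q is from P.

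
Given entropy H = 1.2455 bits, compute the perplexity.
2.3710

Perplexity is 2^H (or exp(H) for natural log).

H = 1.2455 bits
Perplexity = 2^1.2455 = 2.3710

Interpretation: The model's uncertainty is equivalent to choosing uniformly among 2.4 options.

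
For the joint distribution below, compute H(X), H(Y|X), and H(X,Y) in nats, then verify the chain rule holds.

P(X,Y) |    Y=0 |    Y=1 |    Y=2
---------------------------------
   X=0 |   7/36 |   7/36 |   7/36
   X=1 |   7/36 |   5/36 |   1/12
H(X,Y) = 1.7549, H(X) = 0.6792, H(Y|X) = 1.0758 (all in nats)

Chain rule: H(X,Y) = H(X) + H(Y|X)

Left side — joint entropy directly:
H(X,Y) = -Σ p(x,y) log p(x,y) = 1.7549 nats

Right side — compute H(Y|X) from the conditional distributions:
P(X) = (7/12, 5/12), so H(X) = 0.6792 nats
H(Y|X) = Σ_x P(X=x) · H(Y|X=x):
  P(Y|X=0) = (1/3, 1/3, 1/3), H(Y|X=0) = 1.0986, weight P(X=0) = 7/12
  P(Y|X=1) = (7/15, 1/3, 1/5), H(Y|X=1) = 1.0438, weight P(X=1) = 5/12
H(Y|X) = 1.0758 nats

H(X) + H(Y|X) = 0.6792 + 1.0758 = 1.7549 nats

Both sides equal 1.7549 nats. ✓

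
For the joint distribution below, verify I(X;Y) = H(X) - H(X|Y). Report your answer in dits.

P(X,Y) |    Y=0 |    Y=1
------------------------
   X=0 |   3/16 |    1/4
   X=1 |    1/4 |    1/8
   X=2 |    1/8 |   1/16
I(X;Y) = 0.0124 dits

Mutual information has multiple equivalent forms:
- I(X;Y) = H(X) - H(X|Y)
- I(X;Y) = H(Y) - H(Y|X)
- I(X;Y) = H(X) + H(Y) - H(X,Y)

Computing all quantities:
H(X) = 0.4531, H(Y) = 0.2976, H(X,Y) = 0.7384
H(X|Y) = 0.4407, H(Y|X) = 0.2852

Verification:
H(X) - H(X|Y) = 0.4531 - 0.4407 = 0.0124
H(Y) - H(Y|X) = 0.2976 - 0.2852 = 0.0124
H(X) + H(Y) - H(X,Y) = 0.4531 + 0.2976 - 0.7384 = 0.0124

All forms give I(X;Y) = 0.0124 dits. ✓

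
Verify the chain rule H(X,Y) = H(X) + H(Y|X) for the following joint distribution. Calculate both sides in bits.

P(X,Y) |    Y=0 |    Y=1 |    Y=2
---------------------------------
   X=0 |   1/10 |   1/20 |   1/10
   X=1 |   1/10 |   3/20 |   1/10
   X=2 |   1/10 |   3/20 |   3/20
H(X,Y) = 3.1087, H(X) = 1.5589, H(Y|X) = 1.5498 (all in bits)

Chain rule: H(X,Y) = H(X) + H(Y|X)

Left side — joint entropy directly:
H(X,Y) = -Σ p(x,y) log p(x,y) = 3.1087 bits

Right side — compute H(Y|X) from the conditional distributions:
P(X) = (1/4, 7/20, 2/5), so H(X) = 1.5589 bits
H(Y|X) = Σ_x P(X=x) · H(Y|X=x):
  P(Y|X=0) = (2/5, 1/5, 2/5), H(Y|X=0) = 1.5219, weight P(X=0) = 1/4
  P(Y|X=1) = (2/7, 3/7, 2/7), H(Y|X=1) = 1.5567, weight P(X=1) = 7/20
  P(Y|X=2) = (1/4, 3/8, 3/8), H(Y|X=2) = 1.5613, weight P(X=2) = 2/5
H(Y|X) = 1.5498 bits

H(X) + H(Y|X) = 1.5589 + 1.5498 = 3.1087 bits

Both sides equal 3.1087 bits. ✓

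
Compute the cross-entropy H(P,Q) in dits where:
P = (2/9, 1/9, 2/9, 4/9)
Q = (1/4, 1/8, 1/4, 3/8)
0.5572 dits

Cross-entropy: H(P,Q) = -Σ p(x) log q(x)

Alternatively: H(P,Q) = H(P) + D_KL(P||Q)
H(P) = 0.5529 dits
D_KL(P||Q) = 0.0044 dits

H(P,Q) = 0.5529 + 0.0044 = 0.5572 dits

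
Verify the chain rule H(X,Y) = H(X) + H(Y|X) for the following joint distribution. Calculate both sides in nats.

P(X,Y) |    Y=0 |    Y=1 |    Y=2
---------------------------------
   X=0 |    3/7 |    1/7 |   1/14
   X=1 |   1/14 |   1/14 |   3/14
H(X,Y) = 1.5367, H(X) = 0.6518, H(Y|X) = 0.8850 (all in nats)

Chain rule: H(X,Y) = H(X) + H(Y|X)

Left side — joint entropy directly:
H(X,Y) = -Σ p(x,y) log p(x,y) = 1.5367 nats

Right side — compute H(Y|X) from the conditional distributions:
P(X) = (9/14, 5/14), so H(X) = 0.6518 nats
H(Y|X) = Σ_x P(X=x) · H(Y|X=x):
  P(Y|X=0) = (2/3, 2/9, 1/9), H(Y|X=0) = 0.8487, weight P(X=0) = 9/14
  P(Y|X=1) = (1/5, 1/5, 3/5), H(Y|X=1) = 0.9503, weight P(X=1) = 5/14
H(Y|X) = 0.8850 nats

H(X) + H(Y|X) = 0.6518 + 0.8850 = 1.5367 nats

Both sides equal 1.5367 nats. ✓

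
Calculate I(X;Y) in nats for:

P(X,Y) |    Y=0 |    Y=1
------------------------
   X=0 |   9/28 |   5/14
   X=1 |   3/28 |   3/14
0.0089 nats

Mutual information: I(X;Y) = H(X) + H(Y) - H(X,Y)

Marginals:
P(X) = (19/28, 9/28), H(X) = 0.6279 nats
P(Y) = (3/7, 4/7), H(Y) = 0.6829 nats

Joint entropy: H(X,Y) = 1.3019 nats

I(X;Y) = 0.6279 + 0.6829 - 1.3019 = 0.0089 nats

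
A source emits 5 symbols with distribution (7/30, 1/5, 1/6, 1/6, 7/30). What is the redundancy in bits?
0.0161 bits

Redundancy measures how far a source is from maximum entropy:
R = H_max - H(X)

Maximum entropy for 5 symbols: H_max = log_2(5) = 2.3219 bits
Actual entropy: H(X) = 2.3058 bits
Redundancy: R = 2.3219 - 2.3058 = 0.0161 bits

This redundancy represents potential for compression: the source could be compressed by 0.0161 bits per symbol.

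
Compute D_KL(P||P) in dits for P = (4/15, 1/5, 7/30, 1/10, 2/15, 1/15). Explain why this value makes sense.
0.0000 dits

KL divergence satisfies the Gibbs inequality: D_KL(P||Q) ≥ 0 for all distributions P, Q.

D_KL(P||Q) = Σ p(x) log(p(x)/q(x))
Each term is p(x) × log_10(p(x)/p(x)) = p(x) × log_10(1) = 0, so the sum is 0.
D_KL(P||Q) = 0.0000 dits

When P = Q, the KL divergence is exactly 0, as there is no 'divergence' between identical distributions.

This non-negativity is a fundamental property: relative entropy cannot be negative because it measures how different Q is from P.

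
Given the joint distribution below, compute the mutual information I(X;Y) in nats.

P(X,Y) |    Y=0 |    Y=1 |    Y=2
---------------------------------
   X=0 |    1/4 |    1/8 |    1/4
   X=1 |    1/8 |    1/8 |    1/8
0.0109 nats

Mutual information: I(X;Y) = H(X) + H(Y) - H(X,Y)

Marginals:
P(X) = (5/8, 3/8), H(X) = 0.6616 nats
P(Y) = (3/8, 1/4, 3/8), H(Y) = 1.0822 nats

Joint entropy: H(X,Y) = 1.7329 nats

I(X;Y) = 0.6616 + 1.0822 - 1.7329 = 0.0109 nats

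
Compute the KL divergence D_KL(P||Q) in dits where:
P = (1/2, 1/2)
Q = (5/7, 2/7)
0.0441 dits

KL divergence: D_KL(P||Q) = Σ p(x) log(p(x)/q(x))

Computing term by term:
  x=0: 1/2 × log_10[(1/2)/(5/7)] = 1/2 × -0.1549 = -0.0775
  x=1: 1/2 × log_10[(1/2)/(2/7)] = 1/2 × 0.2430 = 0.1215

D_KL(P||Q) = 0.0441 dits

Note: KL divergence is always non-negative and equals 0 iff P = Q.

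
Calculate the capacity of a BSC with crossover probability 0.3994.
0.0294 bits

For a binary symmetric channel (BSC) with error probability p:
Capacity C = 1 - H(p) bits per symbol

where H(p) = -p log₂(p) - (1-p) log₂(1-p) is the binary entropy function.

H(0.3994) = 0.9706 bits
C = 1 - 0.9706 = 0.0294 bits per symbol

This means we can reliably transmit up to 0.0294 bits of information per channel use.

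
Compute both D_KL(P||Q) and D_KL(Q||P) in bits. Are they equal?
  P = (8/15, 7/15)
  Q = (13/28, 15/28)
D_KL(P||Q) = 0.0138, D_KL(Q||P) = 0.0138

KL divergence is not symmetric: D_KL(P||Q) ≠ D_KL(Q||P) in general.

D_KL(P||Q) = 0.0138 bits
D_KL(Q||P) = 0.0138 bits

In this case they happen to be equal (to 4 decimal places).

This asymmetry is why KL divergence is not a true distance metric.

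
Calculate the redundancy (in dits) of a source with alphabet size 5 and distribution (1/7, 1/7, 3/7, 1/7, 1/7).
0.0584 dits

Redundancy measures how far a source is from maximum entropy:
R = H_max - H(X)

Maximum entropy for 5 symbols: H_max = log_10(5) = 0.6990 dits
Actual entropy: H(X) = 0.6406 dits
Redundancy: R = 0.6990 - 0.6406 = 0.0584 dits

This redundancy represents potential for compression: the source could be compressed by 0.0584 dits per symbol.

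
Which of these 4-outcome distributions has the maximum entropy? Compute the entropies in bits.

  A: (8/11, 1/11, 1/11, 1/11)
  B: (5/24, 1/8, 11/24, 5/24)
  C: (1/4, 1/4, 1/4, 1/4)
C

For a discrete distribution over n outcomes, entropy is maximized by the uniform distribution.

Computing entropies:
H(A) = 1.2776 bits
H(B) = 1.8338 bits
H(C) = 2.0000 bits

The uniform distribution (where all probabilities equal 1/4) achieves the maximum entropy of log_2(4) = 2.0000 bits.

Distribution C has the highest entropy.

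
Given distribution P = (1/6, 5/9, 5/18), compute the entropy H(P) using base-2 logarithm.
1.4153 bits

Shannon entropy is H(X) = -Σ p(x) log p(x).

For P = (1/6, 5/9, 5/18):
H = -1/6 × log_2(1/6) -5/9 × log_2(5/9) -5/18 × log_2(5/18)
H = 1.4153 bits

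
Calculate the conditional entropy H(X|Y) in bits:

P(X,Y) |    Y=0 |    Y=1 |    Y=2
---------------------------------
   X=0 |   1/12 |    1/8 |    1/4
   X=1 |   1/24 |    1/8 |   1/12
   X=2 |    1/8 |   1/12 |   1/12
1.4564 bits

Using the chain rule: H(X|Y) = H(X,Y) - H(Y)

First, compute H(X,Y) = 3.0110 bits

Marginal P(Y) = (1/4, 1/3, 5/12)
H(Y) = 1.5546 bits

H(X|Y) = H(X,Y) - H(Y) = 3.0110 - 1.5546 = 1.4564 bits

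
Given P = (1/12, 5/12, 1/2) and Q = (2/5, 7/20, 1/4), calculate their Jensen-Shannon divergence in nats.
0.0791 nats

Jensen-Shannon divergence is:
JSD(P||Q) = 0.5 × D_KL(P||M) + 0.5 × D_KL(Q||M)
where M = 0.5 × (P + Q) is the mixture distribution.

M = 0.5 × (1/12, 5/12, 1/2) + 0.5 × (2/5, 7/20, 1/4) = (0.241667, 0.383333, 3/8)

D_KL(P||M) = 0.0899 nats
D_KL(Q||M) = 0.0684 nats

JSD(P||Q) = 0.5 × 0.0899 + 0.5 × 0.0684 = 0.0791 nats

Unlike KL divergence, JSD is symmetric and bounded: 0 ≤ JSD ≤ log(2).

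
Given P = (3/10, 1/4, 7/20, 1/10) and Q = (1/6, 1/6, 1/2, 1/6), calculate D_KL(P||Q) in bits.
0.1468 bits

KL divergence: D_KL(P||Q) = Σ p(x) log(p(x)/q(x))

Computing term by term:
  x=0: 3/10 × log_2[(3/10)/(1/6)] = 3/10 × 0.8480 = 0.2544
  x=1: 1/4 × log_2[(1/4)/(1/6)] = 1/4 × 0.5850 = 0.1462
  x=2: 7/20 × log_2[(7/20)/(1/2)] = 7/20 × -0.5146 = -0.1801
  x=3: 1/10 × log_2[(1/10)/(1/6)] = 1/10 × -0.7370 = -0.0737

D_KL(P||Q) = 0.1468 bits

Note: KL divergence is always non-negative and equals 0 iff P = Q.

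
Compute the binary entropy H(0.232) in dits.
0.2352 dits

The binary entropy function is:
H(p) = -p log(p) - (1-p) log(1-p)

H(0.232) = -0.232 × log_10(0.232) - 0.768 × log_10(0.768)
H(0.232) = 0.2352 dits

Note: Binary entropy is maximized at p=0.5 (H=1 bit) and minimized at p=0 or p=1 (H=0).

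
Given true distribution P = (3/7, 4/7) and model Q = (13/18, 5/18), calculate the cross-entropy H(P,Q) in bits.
1.2572 bits

Cross-entropy: H(P,Q) = -Σ p(x) log q(x)

Alternatively: H(P,Q) = H(P) + D_KL(P||Q)
H(P) = 0.9852 bits
D_KL(P||Q) = 0.2720 bits

H(P,Q) = 0.9852 + 0.2720 = 1.2572 bits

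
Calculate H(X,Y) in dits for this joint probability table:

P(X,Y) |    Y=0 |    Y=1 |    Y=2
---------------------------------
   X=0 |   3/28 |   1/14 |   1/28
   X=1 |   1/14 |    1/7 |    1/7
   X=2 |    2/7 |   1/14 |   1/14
0.8800 dits

Joint entropy is H(X,Y) = -Σ_{x,y} p(x,y) log p(x,y).

Summing over all non-zero entries:
H(X,Y) = -[3/28·log_10(3/28) + 1/14·log_10(1/14) + 1/28·log_10(1/28) + 1/14·log_10(1/14) + 1/7·log_10(1/7) + 1/7·log_10(1/7) + 2/7·log_10(2/7) + 1/14·log_10(1/14) + 1/14·log_10(1/14)]
H(X,Y) = 0.8800 dits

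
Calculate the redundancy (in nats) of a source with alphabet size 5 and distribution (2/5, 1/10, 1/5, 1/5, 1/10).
0.1386 nats

Redundancy measures how far a source is from maximum entropy:
R = H_max - H(X)

Maximum entropy for 5 symbols: H_max = log_e(5) = 1.6094 nats
Actual entropy: H(X) = 1.4708 nats
Redundancy: R = 1.6094 - 1.4708 = 0.1386 nats

This redundancy represents potential for compression: the source could be compressed by 0.1386 nats per symbol.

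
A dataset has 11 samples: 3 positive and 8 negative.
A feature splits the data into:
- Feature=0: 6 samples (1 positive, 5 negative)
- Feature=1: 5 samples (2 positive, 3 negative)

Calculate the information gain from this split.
0.0495 bits

Information Gain = H(Y) - H(Y|Feature)

Before split:
P(positive) = 3/11 = 0.2727
H(Y) = 0.8454 bits

After split:
Feature=0: H = 0.6500 bits (weight = 6/11)
Feature=1: H = 0.9710 bits (weight = 5/11)
H(Y|Feature) = (6/11)×0.6500 + (5/11)×0.9710 = 0.7959 bits

Information Gain = 0.8454 - 0.7959 = 0.0495 bits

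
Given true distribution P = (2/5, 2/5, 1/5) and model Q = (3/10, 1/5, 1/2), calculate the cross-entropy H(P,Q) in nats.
1.2640 nats

Cross-entropy: H(P,Q) = -Σ p(x) log q(x)

Alternatively: H(P,Q) = H(P) + D_KL(P||Q)
H(P) = 1.0549 nats
D_KL(P||Q) = 0.2091 nats

H(P,Q) = 1.0549 + 0.2091 = 1.2640 nats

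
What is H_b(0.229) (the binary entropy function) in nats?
0.5381 nats

The binary entropy function is:
H(p) = -p log(p) - (1-p) log(1-p)

H(0.229) = -0.229 × log_e(0.229) - 0.771 × log_e(0.771)
H(0.229) = 0.5381 nats

Note: Binary entropy is maximized at p=0.5 (H=1 bit) and minimized at p=0 or p=1 (H=0).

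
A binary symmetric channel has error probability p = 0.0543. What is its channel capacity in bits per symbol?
0.6956 bits

For a binary symmetric channel (BSC) with error probability p:
Capacity C = 1 - H(p) bits per symbol

where H(p) = -p log₂(p) - (1-p) log₂(1-p) is the binary entropy function.

H(0.0543) = 0.3044 bits
C = 1 - 0.3044 = 0.6956 bits per symbol

This means we can reliably transmit up to 0.6956 bits of information per channel use.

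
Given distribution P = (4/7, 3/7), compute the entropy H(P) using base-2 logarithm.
0.9852 bits

Shannon entropy is H(X) = -Σ p(x) log p(x).

For P = (4/7, 3/7):
H = -4/7 × log_2(4/7) -3/7 × log_2(3/7)
H = 0.9852 bits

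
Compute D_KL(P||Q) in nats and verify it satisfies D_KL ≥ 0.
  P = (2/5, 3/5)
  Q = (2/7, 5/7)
0.0300 nats

KL divergence satisfies the Gibbs inequality: D_KL(P||Q) ≥ 0 for all distributions P, Q.

D_KL(P||Q) = Σ p(x) log(p(x)/q(x))
Term by term:
  x=0: 2/5 × log_e[(2/5)/(2/7)] = 0.1346
  x=1: 3/5 × log_e[(3/5)/(5/7)] = -0.1046
D_KL(P||Q) = 0.0300 nats

D_KL(P||Q) = 0.0300 ≥ 0 ✓

This non-negativity is a fundamental property: relative entropy cannot be negative because it measures how different Q is from P.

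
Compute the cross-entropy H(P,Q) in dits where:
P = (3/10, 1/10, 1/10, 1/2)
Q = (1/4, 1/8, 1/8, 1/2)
0.5118 dits

Cross-entropy: H(P,Q) = -Σ p(x) log q(x)

Alternatively: H(P,Q) = H(P) + D_KL(P||Q)
H(P) = 0.5074 dits
D_KL(P||Q) = 0.0044 dits

H(P,Q) = 0.5074 + 0.0044 = 0.5118 dits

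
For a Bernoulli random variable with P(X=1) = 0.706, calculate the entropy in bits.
0.8738 bits

The binary entropy function is:
H(p) = -p log(p) - (1-p) log(1-p)

H(0.706) = -0.706 × log_2(0.706) - 0.294 × log_2(0.294)
H(0.706) = 0.8738 bits

Note: Binary entropy is maximized at p=0.5 (H=1 bit) and minimized at p=0 or p=1 (H=0).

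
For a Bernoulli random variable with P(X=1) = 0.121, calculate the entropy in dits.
0.1602 dits

The binary entropy function is:
H(p) = -p log(p) - (1-p) log(1-p)

H(0.121) = -0.121 × log_10(0.121) - 0.879 × log_10(0.879)
H(0.121) = 0.1602 dits

Note: Binary entropy is maximized at p=0.5 (H=1 bit) and minimized at p=0 or p=1 (H=0).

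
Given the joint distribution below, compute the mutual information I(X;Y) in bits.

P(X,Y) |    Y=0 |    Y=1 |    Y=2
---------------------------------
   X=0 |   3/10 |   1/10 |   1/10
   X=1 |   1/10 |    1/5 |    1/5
0.1245 bits

Mutual information: I(X;Y) = H(X) + H(Y) - H(X,Y)

Marginals:
P(X) = (1/2, 1/2), H(X) = 1.0000 bits
P(Y) = (2/5, 3/10, 3/10), H(Y) = 1.5710 bits

Joint entropy: H(X,Y) = 2.4464 bits

I(X;Y) = 1.0000 + 1.5710 - 2.4464 = 0.1245 bits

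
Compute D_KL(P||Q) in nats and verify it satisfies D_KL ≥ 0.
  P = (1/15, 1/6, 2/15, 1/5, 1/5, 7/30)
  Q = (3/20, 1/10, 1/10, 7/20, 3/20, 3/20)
0.1181 nats

KL divergence satisfies the Gibbs inequality: D_KL(P||Q) ≥ 0 for all distributions P, Q.

D_KL(P||Q) = Σ p(x) log(p(x)/q(x))
Term by term:
  x=0: 1/15 × log_e[(1/15)/(3/20)] = -0.0541
  x=1: 1/6 × log_e[(1/6)/(1/10)] = 0.0851
  x=2: 2/15 × log_e[(2/15)/(1/10)] = 0.0384
  x=3: 1/5 × log_e[(1/5)/(7/20)] = -0.1119
  x=4: 1/5 × log_e[(1/5)/(3/20)] = 0.0575
  x=5: 7/30 × log_e[(7/30)/(3/20)] = 0.1031
D_KL(P||Q) = 0.1181 nats

D_KL(P||Q) = 0.1181 ≥ 0 ✓

This non-negativity is a fundamental property: relative entropy cannot be negative because it measures how different Q is from P.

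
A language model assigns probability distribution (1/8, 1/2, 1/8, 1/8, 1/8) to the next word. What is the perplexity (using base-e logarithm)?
4.0000

Perplexity is e^H (or exp(H) for natural log).

First, H = -Σ p log p = 1.3863 nats
Perplexity = e^1.3863 = 4.0000

Interpretation: The model's uncertainty is equivalent to choosing uniformly among 4.0 options.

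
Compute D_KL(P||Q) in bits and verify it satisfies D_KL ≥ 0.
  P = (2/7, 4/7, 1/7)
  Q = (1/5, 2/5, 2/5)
0.2289 bits

KL divergence satisfies the Gibbs inequality: D_KL(P||Q) ≥ 0 for all distributions P, Q.

D_KL(P||Q) = Σ p(x) log(p(x)/q(x))
Term by term:
  x=0: 2/7 × log_2[(2/7)/(1/5)] = 0.1470
  x=1: 4/7 × log_2[(4/7)/(2/5)] = 0.2940
  x=2: 1/7 × log_2[(1/7)/(2/5)] = -0.2122
D_KL(P||Q) = 0.2289 bits

D_KL(P||Q) = 0.2289 ≥ 0 ✓

This non-negativity is a fundamental property: relative entropy cannot be negative because it measures how different Q is from P.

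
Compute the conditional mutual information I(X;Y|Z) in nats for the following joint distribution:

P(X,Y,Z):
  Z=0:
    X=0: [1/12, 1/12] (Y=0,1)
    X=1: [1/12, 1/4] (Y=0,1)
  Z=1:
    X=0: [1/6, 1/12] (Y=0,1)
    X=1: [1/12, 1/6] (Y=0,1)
0.0436 nats

Conditional mutual information: I(X;Y|Z) = H(X|Z) + H(Y|Z) - H(X,Y|Z)

H(Z) = 0.6931
H(X,Z) = 1.3580 → H(X|Z) = 0.6648
H(Y,Z) = 1.3580 → H(Y|Z) = 0.6648
H(X,Y,Z) = 1.9792 → H(X,Y|Z) = 1.2861

I(X;Y|Z) = 0.6648 + 0.6648 - 1.2861 = 0.0436 nats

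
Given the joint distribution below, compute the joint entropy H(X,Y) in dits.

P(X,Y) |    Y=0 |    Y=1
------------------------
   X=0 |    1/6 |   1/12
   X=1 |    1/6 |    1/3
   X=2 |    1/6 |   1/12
0.7280 dits

Joint entropy is H(X,Y) = -Σ_{x,y} p(x,y) log p(x,y).

Summing over all non-zero entries:
H(X,Y) = -[1/6·log_10(1/6) + 1/12·log_10(1/12) + 1/6·log_10(1/6) + 1/3·log_10(1/3) + 1/6·log_10(1/6) + 1/12·log_10(1/12)]
H(X,Y) = 0.7280 dits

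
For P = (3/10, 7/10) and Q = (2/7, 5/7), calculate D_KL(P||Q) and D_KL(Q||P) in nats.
D_KL(P||Q) = 0.0005, D_KL(Q||P) = 0.0005

KL divergence is not symmetric: D_KL(P||Q) ≠ D_KL(Q||P) in general.

D_KL(P||Q) = 0.0005 nats
D_KL(Q||P) = 0.0005 nats

In this case they happen to be equal (to 4 decimal places).

This asymmetry is why KL divergence is not a true distance metric.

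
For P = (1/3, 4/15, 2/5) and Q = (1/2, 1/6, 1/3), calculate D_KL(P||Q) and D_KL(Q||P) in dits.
D_KL(P||Q) = 0.0274, D_KL(Q||P) = 0.0276

KL divergence is not symmetric: D_KL(P||Q) ≠ D_KL(Q||P) in general.

D_KL(P||Q) = 0.0274 dits
D_KL(Q||P) = 0.0276 dits

No, they are not equal!

This asymmetry is why KL divergence is not a true distance metric.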